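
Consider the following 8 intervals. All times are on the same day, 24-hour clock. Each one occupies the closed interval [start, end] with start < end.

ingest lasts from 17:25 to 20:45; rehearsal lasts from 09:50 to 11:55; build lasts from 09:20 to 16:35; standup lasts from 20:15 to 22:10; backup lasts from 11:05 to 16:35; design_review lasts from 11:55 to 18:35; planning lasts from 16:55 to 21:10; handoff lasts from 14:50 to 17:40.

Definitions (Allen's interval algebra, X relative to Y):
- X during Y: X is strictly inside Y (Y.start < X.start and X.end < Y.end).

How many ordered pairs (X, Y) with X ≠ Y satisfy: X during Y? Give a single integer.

Checking all 56 ordered pairs for relation 'during'; matching pairs in alphabetical order:
(handoff, design_review): handoff during design_review ✓
(ingest, planning): ingest during planning ✓
(rehearsal, build): rehearsal during build ✓
Count: 3.

3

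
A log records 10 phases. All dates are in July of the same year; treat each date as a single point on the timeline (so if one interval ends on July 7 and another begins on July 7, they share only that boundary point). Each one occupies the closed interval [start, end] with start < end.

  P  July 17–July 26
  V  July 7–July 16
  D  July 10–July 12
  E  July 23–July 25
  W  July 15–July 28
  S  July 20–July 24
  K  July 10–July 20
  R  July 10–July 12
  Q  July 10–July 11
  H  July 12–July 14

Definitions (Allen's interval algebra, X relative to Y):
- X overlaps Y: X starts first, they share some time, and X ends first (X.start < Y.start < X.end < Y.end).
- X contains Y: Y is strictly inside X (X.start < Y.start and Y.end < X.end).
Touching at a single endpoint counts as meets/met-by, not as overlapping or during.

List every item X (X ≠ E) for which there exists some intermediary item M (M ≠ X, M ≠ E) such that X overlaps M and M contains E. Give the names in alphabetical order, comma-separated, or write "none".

Target E = [July 23, July 25].
Intermediaries M with M contains E: P, W.
Via P — items with X overlaps P: K.
Via W — items with X overlaps W: K, V.
Union: K, V.

K, V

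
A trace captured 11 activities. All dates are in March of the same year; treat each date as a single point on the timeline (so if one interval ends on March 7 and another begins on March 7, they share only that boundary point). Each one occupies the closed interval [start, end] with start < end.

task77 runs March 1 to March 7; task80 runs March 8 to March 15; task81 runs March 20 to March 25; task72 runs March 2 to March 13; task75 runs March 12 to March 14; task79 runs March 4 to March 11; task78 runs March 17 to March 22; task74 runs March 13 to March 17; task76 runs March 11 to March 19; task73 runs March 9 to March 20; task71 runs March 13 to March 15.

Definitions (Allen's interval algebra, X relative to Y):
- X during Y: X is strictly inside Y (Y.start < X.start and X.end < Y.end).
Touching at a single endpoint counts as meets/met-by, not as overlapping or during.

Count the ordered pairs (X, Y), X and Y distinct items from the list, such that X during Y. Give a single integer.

Checking all 110 ordered pairs for relation 'during'; matching pairs in alphabetical order:
(task71, task73): task71 during task73 ✓
(task71, task76): task71 during task76 ✓
(task74, task73): task74 during task73 ✓
(task74, task76): task74 during task76 ✓
(task75, task73): task75 during task73 ✓
(task75, task76): task75 during task76 ✓
(task75, task80): task75 during task80 ✓
(task76, task73): task76 during task73 ✓
(task79, task72): task79 during task72 ✓
Count: 9.

9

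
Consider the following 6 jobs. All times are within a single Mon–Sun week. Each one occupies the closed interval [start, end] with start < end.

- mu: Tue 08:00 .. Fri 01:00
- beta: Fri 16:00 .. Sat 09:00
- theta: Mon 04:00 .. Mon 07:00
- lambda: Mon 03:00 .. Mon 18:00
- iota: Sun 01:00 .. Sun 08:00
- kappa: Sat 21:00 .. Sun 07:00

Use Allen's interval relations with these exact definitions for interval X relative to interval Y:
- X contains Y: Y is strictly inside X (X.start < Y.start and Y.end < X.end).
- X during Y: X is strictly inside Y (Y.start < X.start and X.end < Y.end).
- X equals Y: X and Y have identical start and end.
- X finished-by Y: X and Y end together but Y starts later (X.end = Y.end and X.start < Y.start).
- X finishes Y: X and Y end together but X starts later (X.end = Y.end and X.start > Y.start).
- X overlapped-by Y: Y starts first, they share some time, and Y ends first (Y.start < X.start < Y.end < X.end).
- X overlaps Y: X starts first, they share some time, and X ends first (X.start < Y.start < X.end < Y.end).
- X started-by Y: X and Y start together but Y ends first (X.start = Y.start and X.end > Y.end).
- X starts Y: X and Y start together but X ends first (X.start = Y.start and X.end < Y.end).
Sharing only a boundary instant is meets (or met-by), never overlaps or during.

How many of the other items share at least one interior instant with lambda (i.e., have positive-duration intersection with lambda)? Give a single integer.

1

Target lambda = [Mon 03:00, Mon 18:00].
beta [Fri 16:00, Sat 09:00] → after → no.
iota [Sun 01:00, Sun 08:00] → after → no.
kappa [Sat 21:00, Sun 07:00] → after → no.
mu [Tue 08:00, Fri 01:00] → after → no.
theta [Mon 04:00, Mon 07:00] → during → counts.
Total: 1.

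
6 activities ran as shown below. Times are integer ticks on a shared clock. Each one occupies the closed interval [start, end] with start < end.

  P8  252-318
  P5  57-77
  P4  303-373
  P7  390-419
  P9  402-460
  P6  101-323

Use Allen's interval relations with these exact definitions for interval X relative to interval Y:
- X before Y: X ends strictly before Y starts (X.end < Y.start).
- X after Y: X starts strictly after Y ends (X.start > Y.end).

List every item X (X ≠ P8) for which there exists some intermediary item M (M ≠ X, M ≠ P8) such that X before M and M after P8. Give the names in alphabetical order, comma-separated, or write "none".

Target P8 = [252, 318].
Intermediaries M with M after P8: P7, P9.
Via P7 — items with X before P7: P4, P5, P6.
Via P9 — items with X before P9: P4, P5, P6.
Union: P4, P5, P6.

P4, P5, P6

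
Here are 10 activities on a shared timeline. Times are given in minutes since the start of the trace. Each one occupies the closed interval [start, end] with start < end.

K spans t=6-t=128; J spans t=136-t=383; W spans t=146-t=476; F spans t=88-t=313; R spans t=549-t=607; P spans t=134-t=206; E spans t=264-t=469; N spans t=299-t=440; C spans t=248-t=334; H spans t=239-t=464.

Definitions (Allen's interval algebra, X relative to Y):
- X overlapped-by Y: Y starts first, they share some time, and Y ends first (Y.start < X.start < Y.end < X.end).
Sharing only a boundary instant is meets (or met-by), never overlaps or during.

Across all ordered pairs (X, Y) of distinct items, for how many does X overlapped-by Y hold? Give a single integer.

Checking all 90 ordered pairs for relation 'overlapped-by'; matching pairs in alphabetical order:
(C, F): C overlapped-by F ✓
(E, C): E overlapped-by C ✓
(E, F): E overlapped-by F ✓
(E, H): E overlapped-by H ✓
(E, J): E overlapped-by J ✓
(F, K): F overlapped-by K ✓
(H, F): H overlapped-by F ✓
(H, J): H overlapped-by J ✓
(J, F): J overlapped-by F ✓
(J, P): J overlapped-by P ✓
(N, C): N overlapped-by C ✓
(N, F): N overlapped-by F ✓
(N, J): N overlapped-by J ✓
(W, F): W overlapped-by F ✓
(W, J): W overlapped-by J ✓
(W, P): W overlapped-by P ✓
Count: 16.

16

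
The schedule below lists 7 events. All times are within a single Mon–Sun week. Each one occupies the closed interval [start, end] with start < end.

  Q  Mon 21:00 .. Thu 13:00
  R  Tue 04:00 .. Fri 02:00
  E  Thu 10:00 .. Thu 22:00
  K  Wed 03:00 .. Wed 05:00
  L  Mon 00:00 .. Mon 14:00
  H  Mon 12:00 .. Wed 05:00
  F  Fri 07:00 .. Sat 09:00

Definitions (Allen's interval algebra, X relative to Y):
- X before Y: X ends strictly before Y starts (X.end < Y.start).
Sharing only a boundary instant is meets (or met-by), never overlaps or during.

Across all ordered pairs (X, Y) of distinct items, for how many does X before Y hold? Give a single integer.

12

Checking all 42 ordered pairs for relation 'before'; matching pairs in alphabetical order:
(E, F): E before F ✓
(H, E): H before E ✓
(H, F): H before F ✓
(K, E): K before E ✓
(K, F): K before F ✓
(L, E): L before E ✓
(L, F): L before F ✓
(L, K): L before K ✓
(L, Q): L before Q ✓
(L, R): L before R ✓
(Q, F): Q before F ✓
(R, F): R before F ✓
Count: 12.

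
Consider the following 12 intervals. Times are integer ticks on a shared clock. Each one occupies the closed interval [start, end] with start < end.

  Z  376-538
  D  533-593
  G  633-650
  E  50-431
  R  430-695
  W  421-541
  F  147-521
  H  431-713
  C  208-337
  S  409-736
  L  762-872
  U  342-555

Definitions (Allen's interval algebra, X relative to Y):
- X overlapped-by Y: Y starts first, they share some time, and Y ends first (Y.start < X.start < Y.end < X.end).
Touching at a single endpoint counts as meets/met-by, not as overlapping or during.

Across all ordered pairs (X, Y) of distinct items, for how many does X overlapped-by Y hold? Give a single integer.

Checking all 132 ordered pairs for relation 'overlapped-by'; matching pairs in alphabetical order:
(D, U): D overlapped-by U ✓
(D, W): D overlapped-by W ✓
(D, Z): D overlapped-by Z ✓
(F, E): F overlapped-by E ✓
(H, F): H overlapped-by F ✓
(H, R): H overlapped-by R ✓
(H, U): H overlapped-by U ✓
(H, W): H overlapped-by W ✓
(H, Z): H overlapped-by Z ✓
(R, E): R overlapped-by E ✓
(R, F): R overlapped-by F ✓
(R, U): R overlapped-by U ✓
(R, W): R overlapped-by W ✓
(R, Z): R overlapped-by Z ✓
(S, E): S overlapped-by E ✓
(S, F): S overlapped-by F ✓
(S, U): S overlapped-by U ✓
(S, Z): S overlapped-by Z ✓
(U, E): U overlapped-by E ✓
(U, F): U overlapped-by F ✓
(W, E): W overlapped-by E ✓
(W, F): W overlapped-by F ✓
(W, Z): W overlapped-by Z ✓
(Z, E): Z overlapped-by E ✓
... plus 1 further pairs not listed.
Count: 25.

25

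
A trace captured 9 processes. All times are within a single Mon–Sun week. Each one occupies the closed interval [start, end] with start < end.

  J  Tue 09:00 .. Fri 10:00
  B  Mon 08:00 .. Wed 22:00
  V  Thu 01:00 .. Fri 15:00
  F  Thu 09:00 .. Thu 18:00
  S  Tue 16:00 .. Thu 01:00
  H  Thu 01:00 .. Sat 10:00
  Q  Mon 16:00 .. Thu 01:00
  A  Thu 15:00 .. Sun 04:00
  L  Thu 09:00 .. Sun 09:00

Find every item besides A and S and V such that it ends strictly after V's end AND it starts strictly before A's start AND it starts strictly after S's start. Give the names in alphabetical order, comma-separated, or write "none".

Conditions: its end is strictly after V's end (X.end > Fri 15:00) AND its start is strictly before A's start (X.start < Thu 15:00) AND its start is strictly after S's start (X.start > Tue 16:00).
B: end Wed 22:00 > Fri 15:00? ✗; start Mon 08:00 < Thu 15:00? ✓; start Mon 08:00 > Tue 16:00? ✗ → no.
F: end Thu 18:00 > Fri 15:00? ✗; start Thu 09:00 < Thu 15:00? ✓; start Thu 09:00 > Tue 16:00? ✓ → no.
H: end Sat 10:00 > Fri 15:00? ✓; start Thu 01:00 < Thu 15:00? ✓; start Thu 01:00 > Tue 16:00? ✓ → yes.
J: end Fri 10:00 > Fri 15:00? ✗; start Tue 09:00 < Thu 15:00? ✓; start Tue 09:00 > Tue 16:00? ✗ → no.
L: end Sun 09:00 > Fri 15:00? ✓; start Thu 09:00 < Thu 15:00? ✓; start Thu 09:00 > Tue 16:00? ✓ → yes.
Q: end Thu 01:00 > Fri 15:00? ✗; start Mon 16:00 < Thu 15:00? ✓; start Mon 16:00 > Tue 16:00? ✗ → no.
Result: H, L.

H, L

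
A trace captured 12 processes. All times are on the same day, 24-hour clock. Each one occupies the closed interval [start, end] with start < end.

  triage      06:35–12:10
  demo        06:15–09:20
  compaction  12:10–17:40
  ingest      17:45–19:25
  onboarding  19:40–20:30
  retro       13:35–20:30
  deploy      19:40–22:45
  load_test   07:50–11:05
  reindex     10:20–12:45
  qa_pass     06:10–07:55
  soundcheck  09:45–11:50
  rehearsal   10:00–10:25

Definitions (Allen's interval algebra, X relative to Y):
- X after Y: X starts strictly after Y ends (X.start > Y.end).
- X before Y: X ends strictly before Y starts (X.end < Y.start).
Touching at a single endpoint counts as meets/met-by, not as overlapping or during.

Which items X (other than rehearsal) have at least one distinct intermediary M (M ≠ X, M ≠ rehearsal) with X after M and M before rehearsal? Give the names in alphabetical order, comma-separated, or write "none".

Target rehearsal = [10:00, 10:25].
Intermediaries M with M before rehearsal: demo, qa_pass.
Via demo — items with X after demo: compaction, deploy, ingest, onboarding, reindex, retro, soundcheck.
Via qa_pass — items with X after qa_pass: compaction, deploy, ingest, onboarding, reindex, retro, soundcheck.
Union: compaction, deploy, ingest, onboarding, reindex, retro, soundcheck.

compaction, deploy, ingest, onboarding, reindex, retro, soundcheck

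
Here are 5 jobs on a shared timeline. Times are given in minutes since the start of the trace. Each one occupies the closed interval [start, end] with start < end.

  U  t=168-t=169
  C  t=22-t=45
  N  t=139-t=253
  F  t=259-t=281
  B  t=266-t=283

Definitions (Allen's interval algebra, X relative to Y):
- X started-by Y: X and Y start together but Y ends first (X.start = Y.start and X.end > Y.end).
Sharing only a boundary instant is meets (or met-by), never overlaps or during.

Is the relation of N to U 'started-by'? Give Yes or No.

No

N = [t=139, t=253], U = [t=168, t=169].
Actual relation of N to U: contains.
Asked whether 'started-by' holds → No.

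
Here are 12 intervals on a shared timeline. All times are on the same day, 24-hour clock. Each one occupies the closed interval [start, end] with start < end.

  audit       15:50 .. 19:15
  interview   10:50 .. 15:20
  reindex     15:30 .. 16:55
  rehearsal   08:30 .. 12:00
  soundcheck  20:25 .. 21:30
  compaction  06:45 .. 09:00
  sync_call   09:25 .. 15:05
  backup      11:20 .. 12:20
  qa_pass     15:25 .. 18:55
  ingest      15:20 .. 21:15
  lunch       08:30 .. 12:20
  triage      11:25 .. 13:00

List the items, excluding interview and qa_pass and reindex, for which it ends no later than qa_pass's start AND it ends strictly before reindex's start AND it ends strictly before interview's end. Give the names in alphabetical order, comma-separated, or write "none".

backup, compaction, lunch, rehearsal, sync_call, triage

Conditions: its end is no later than qa_pass's start (X.end <= 15:25) AND its end is strictly before reindex's start (X.end < 15:30) AND its end is strictly before interview's end (X.end < 15:20).
audit: end 19:15 <= 15:25? ✗; end 19:15 < 15:30? ✗; end 19:15 < 15:20? ✗ → no.
backup: end 12:20 <= 15:25? ✓; end 12:20 < 15:30? ✓; end 12:20 < 15:20? ✓ → yes.
compaction: end 09:00 <= 15:25? ✓; end 09:00 < 15:30? ✓; end 09:00 < 15:20? ✓ → yes.
ingest: end 21:15 <= 15:25? ✗; end 21:15 < 15:30? ✗; end 21:15 < 15:20? ✗ → no.
lunch: end 12:20 <= 15:25? ✓; end 12:20 < 15:30? ✓; end 12:20 < 15:20? ✓ → yes.
rehearsal: end 12:00 <= 15:25? ✓; end 12:00 < 15:30? ✓; end 12:00 < 15:20? ✓ → yes.
soundcheck: end 21:30 <= 15:25? ✗; end 21:30 < 15:30? ✗; end 21:30 < 15:20? ✗ → no.
sync_call: end 15:05 <= 15:25? ✓; end 15:05 < 15:30? ✓; end 15:05 < 15:20? ✓ → yes.
triage: end 13:00 <= 15:25? ✓; end 13:00 < 15:30? ✓; end 13:00 < 15:20? ✓ → yes.
Result: backup, compaction, lunch, rehearsal, sync_call, triage.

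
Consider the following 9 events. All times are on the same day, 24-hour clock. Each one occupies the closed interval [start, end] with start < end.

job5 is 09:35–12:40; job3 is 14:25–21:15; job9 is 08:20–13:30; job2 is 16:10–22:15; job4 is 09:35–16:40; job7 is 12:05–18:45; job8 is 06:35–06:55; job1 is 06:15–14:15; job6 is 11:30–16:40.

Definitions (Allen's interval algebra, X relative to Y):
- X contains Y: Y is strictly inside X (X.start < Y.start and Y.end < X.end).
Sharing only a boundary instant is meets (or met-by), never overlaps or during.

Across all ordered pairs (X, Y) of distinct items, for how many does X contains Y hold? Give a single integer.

4

Checking all 72 ordered pairs for relation 'contains'; matching pairs in alphabetical order:
(job1, job5): job1 contains job5 ✓
(job1, job8): job1 contains job8 ✓
(job1, job9): job1 contains job9 ✓
(job9, job5): job9 contains job5 ✓
Count: 4.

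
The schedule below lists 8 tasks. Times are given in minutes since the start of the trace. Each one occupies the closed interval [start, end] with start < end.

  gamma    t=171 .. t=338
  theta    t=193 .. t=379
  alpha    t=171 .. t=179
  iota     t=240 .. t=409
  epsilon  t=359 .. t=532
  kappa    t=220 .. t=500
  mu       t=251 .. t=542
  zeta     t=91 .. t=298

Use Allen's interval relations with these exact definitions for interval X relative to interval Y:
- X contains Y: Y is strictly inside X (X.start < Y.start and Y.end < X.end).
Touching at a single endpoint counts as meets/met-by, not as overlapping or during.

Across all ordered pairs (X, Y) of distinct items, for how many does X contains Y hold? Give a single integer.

Checking all 56 ordered pairs for relation 'contains'; matching pairs in alphabetical order:
(kappa, iota): kappa contains iota ✓
(mu, epsilon): mu contains epsilon ✓
(zeta, alpha): zeta contains alpha ✓
Count: 3.

3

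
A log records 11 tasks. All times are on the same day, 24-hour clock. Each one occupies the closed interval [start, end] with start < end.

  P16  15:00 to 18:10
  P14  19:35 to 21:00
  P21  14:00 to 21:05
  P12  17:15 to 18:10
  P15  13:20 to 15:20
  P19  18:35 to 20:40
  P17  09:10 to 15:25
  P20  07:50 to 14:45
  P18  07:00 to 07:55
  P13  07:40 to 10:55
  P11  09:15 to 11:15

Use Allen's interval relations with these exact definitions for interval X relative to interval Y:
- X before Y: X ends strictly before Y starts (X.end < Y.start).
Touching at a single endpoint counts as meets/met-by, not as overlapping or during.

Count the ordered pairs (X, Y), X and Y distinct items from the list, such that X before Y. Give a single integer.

34

Checking all 110 ordered pairs for relation 'before'; matching pairs in alphabetical order:
(P11, P12): P11 before P12 ✓
(P11, P14): P11 before P14 ✓
(P11, P15): P11 before P15 ✓
(P11, P16): P11 before P16 ✓
(P11, P19): P11 before P19 ✓
(P11, P21): P11 before P21 ✓
(P12, P14): P12 before P14 ✓
(P12, P19): P12 before P19 ✓
(P13, P12): P13 before P12 ✓
(P13, P14): P13 before P14 ✓
(P13, P15): P13 before P15 ✓
(P13, P16): P13 before P16 ✓
(P13, P19): P13 before P19 ✓
(P13, P21): P13 before P21 ✓
(P15, P12): P15 before P12 ✓
(P15, P14): P15 before P14 ✓
(P15, P19): P15 before P19 ✓
(P16, P14): P16 before P14 ✓
(P16, P19): P16 before P19 ✓
(P17, P12): P17 before P12 ✓
(P17, P14): P17 before P14 ✓
(P17, P19): P17 before P19 ✓
(P18, P11): P18 before P11 ✓
(P18, P12): P18 before P12 ✓
... plus 10 further pairs not listed.
Count: 34.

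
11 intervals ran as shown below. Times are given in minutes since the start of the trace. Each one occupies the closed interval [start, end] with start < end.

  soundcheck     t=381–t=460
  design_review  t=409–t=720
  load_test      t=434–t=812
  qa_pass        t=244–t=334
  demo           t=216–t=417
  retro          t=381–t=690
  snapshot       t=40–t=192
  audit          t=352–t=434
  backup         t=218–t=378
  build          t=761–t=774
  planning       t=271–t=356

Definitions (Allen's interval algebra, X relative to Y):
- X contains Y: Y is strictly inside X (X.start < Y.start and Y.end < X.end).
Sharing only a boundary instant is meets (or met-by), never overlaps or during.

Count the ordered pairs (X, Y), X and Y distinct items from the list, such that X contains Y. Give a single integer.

6

Checking all 110 ordered pairs for relation 'contains'; matching pairs in alphabetical order:
(backup, planning): backup contains planning ✓
(backup, qa_pass): backup contains qa_pass ✓
(demo, backup): demo contains backup ✓
(demo, planning): demo contains planning ✓
(demo, qa_pass): demo contains qa_pass ✓
(load_test, build): load_test contains build ✓
Count: 6.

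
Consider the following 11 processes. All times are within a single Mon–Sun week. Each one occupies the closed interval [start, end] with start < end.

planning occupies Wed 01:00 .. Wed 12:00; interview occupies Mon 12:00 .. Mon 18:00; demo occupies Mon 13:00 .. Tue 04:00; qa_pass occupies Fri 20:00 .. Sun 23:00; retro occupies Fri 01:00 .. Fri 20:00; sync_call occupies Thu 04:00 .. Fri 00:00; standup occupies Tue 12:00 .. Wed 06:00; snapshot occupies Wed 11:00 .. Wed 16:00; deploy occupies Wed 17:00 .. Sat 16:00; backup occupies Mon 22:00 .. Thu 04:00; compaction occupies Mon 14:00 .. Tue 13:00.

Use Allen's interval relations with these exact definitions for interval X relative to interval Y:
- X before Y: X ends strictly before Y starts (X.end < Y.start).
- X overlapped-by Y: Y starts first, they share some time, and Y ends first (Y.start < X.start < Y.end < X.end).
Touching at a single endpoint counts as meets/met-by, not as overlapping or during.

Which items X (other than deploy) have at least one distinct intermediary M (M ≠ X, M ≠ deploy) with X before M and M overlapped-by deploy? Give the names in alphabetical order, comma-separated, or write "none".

backup, compaction, demo, interview, planning, snapshot, standup, sync_call

Target deploy = [Wed 17:00, Sat 16:00].
Intermediaries M with M overlapped-by deploy: qa_pass.
Via qa_pass — items with X before qa_pass: backup, compaction, demo, interview, planning, snapshot, standup, sync_call.
Union: backup, compaction, demo, interview, planning, snapshot, standup, sync_call.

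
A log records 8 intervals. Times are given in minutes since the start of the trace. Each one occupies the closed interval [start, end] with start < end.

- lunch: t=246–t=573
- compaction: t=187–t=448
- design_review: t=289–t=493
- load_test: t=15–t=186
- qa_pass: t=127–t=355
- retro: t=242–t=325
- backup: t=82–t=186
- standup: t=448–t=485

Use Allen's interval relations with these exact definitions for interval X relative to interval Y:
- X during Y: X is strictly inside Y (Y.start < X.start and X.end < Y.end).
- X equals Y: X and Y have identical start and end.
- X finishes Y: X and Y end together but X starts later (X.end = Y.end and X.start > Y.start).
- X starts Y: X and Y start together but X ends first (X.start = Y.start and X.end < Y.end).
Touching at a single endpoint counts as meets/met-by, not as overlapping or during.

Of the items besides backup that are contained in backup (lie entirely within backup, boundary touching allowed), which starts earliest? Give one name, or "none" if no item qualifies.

Target backup = [t=82, t=186].
compaction [t=187, t=448] → after → excluded.
design_review [t=289, t=493] → after → excluded.
load_test [t=15, t=186] → finished-by → excluded.
lunch [t=246, t=573] → after → excluded.
qa_pass [t=127, t=355] → overlapped-by → excluded.
retro [t=242, t=325] → after → excluded.
standup [t=448, t=485] → after → excluded.
No candidates → none.

none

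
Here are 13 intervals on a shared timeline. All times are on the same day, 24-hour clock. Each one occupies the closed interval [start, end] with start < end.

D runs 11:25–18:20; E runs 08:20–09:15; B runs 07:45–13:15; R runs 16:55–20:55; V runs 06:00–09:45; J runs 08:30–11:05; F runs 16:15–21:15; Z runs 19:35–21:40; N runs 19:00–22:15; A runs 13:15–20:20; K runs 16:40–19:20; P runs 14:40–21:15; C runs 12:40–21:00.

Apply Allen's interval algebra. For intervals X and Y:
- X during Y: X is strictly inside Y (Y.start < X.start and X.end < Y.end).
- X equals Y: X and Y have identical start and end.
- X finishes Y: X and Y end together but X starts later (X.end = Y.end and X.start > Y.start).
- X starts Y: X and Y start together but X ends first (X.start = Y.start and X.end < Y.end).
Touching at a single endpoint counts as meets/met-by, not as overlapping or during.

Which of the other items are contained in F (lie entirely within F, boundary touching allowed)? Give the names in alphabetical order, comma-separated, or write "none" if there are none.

Target F = [16:15, 21:15].
A [13:15, 20:20] → overlaps → no.
B [07:45, 13:15] → before → no.
C [12:40, 21:00] → overlaps → no.
D [11:25, 18:20] → overlaps → no.
E [08:20, 09:15] → before → no.
J [08:30, 11:05] → before → no.
K [16:40, 19:20] → during → yes.
N [19:00, 22:15] → overlapped-by → no.
P [14:40, 21:15] → finished-by → no.
R [16:55, 20:55] → during → yes.
V [06:00, 09:45] → before → no.
Z [19:35, 21:40] → overlapped-by → no.
Result: K, R.

K, R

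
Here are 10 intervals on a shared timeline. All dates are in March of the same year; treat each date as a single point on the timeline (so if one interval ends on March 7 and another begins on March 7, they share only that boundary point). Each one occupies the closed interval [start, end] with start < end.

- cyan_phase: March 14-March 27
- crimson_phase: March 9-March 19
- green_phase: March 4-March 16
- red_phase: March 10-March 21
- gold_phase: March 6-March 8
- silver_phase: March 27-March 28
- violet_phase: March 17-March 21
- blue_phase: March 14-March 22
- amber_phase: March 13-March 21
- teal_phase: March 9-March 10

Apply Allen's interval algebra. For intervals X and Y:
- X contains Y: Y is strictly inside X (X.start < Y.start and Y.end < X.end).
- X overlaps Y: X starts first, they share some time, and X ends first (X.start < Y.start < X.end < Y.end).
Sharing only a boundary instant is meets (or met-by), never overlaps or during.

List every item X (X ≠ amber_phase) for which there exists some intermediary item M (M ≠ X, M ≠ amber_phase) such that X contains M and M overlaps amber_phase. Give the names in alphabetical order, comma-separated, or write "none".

none

Target amber_phase = [March 13, March 21].
Intermediaries M with M overlaps amber_phase: crimson_phase, green_phase.
Via crimson_phase — items with X contains crimson_phase: none.
Via green_phase — items with X contains green_phase: none.
Union: none.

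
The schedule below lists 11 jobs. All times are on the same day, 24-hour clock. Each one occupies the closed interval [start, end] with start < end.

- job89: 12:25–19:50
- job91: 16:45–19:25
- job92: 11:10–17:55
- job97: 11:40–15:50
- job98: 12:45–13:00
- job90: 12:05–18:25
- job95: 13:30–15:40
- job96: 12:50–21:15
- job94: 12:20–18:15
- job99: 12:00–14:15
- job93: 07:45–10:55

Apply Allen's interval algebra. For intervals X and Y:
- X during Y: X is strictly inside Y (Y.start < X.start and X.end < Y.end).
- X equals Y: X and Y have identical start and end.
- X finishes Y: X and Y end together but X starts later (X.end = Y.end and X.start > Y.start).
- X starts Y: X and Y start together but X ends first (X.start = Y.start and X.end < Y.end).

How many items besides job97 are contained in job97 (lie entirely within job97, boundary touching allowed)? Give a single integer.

Target job97 = [11:40, 15:50].
job89 [12:25, 19:50] → overlapped-by → no.
job90 [12:05, 18:25] → overlapped-by → no.
job91 [16:45, 19:25] → after → no.
job92 [11:10, 17:55] → contains → no.
job93 [07:45, 10:55] → before → no.
job94 [12:20, 18:15] → overlapped-by → no.
job95 [13:30, 15:40] → during → counts.
job96 [12:50, 21:15] → overlapped-by → no.
job98 [12:45, 13:00] → during → counts.
job99 [12:00, 14:15] → during → counts.
Total: 3.

3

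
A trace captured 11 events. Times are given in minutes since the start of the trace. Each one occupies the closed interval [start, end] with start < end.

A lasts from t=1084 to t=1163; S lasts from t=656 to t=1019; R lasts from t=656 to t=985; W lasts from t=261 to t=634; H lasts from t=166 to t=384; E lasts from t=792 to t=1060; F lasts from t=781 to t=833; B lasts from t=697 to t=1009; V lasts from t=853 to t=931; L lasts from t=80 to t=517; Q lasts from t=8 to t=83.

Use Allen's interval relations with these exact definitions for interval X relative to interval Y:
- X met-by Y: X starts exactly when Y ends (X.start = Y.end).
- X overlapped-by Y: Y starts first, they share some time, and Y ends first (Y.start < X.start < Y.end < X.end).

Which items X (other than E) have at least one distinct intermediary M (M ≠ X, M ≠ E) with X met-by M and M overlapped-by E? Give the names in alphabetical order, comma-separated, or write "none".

Target E = [t=792, t=1060].
Intermediaries M with M overlapped-by E: none.
Union: none.

none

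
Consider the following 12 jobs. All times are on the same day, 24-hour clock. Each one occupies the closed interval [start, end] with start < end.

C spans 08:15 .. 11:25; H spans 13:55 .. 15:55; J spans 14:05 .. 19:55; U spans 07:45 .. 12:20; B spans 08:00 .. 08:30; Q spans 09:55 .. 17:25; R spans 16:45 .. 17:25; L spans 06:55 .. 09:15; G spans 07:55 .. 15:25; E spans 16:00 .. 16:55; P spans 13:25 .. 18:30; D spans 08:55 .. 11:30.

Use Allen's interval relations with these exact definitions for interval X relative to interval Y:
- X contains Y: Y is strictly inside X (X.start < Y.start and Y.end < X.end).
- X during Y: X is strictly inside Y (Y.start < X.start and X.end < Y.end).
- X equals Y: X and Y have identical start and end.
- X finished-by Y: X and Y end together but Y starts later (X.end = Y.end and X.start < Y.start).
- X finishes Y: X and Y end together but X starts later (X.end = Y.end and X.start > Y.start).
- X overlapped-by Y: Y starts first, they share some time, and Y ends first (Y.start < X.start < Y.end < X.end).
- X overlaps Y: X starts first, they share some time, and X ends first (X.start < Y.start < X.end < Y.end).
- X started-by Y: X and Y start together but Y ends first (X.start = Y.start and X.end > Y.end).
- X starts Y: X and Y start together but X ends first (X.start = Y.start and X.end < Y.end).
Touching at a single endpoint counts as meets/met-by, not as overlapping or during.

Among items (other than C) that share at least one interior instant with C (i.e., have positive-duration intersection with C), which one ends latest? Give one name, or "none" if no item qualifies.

Target C = [08:15, 11:25].
B [08:00, 08:30] → overlaps → candidate.
D [08:55, 11:30] → overlapped-by → candidate.
E [16:00, 16:55] → after → excluded.
G [07:55, 15:25] → contains → candidate.
H [13:55, 15:55] → after → excluded.
J [14:05, 19:55] → after → excluded.
L [06:55, 09:15] → overlaps → candidate.
P [13:25, 18:30] → after → excluded.
Q [09:55, 17:25] → overlapped-by → candidate.
R [16:45, 17:25] → after → excluded.
U [07:45, 12:20] → contains → candidate.
Among candidates, latest end is 17:25 → Q.

Q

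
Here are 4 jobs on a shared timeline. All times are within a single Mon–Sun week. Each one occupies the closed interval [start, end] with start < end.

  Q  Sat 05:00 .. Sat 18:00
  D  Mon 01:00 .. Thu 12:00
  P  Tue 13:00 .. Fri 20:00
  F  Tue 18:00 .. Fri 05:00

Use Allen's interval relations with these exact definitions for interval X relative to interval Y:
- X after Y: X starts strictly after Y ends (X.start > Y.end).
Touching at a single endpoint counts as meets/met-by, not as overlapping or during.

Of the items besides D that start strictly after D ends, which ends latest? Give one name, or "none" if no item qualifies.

Target D = [Mon 01:00, Thu 12:00].
F [Tue 18:00, Fri 05:00] → overlapped-by → excluded.
P [Tue 13:00, Fri 20:00] → overlapped-by → excluded.
Q [Sat 05:00, Sat 18:00] → after → candidate.
Among candidates, latest end is Sat 18:00 → Q.

Q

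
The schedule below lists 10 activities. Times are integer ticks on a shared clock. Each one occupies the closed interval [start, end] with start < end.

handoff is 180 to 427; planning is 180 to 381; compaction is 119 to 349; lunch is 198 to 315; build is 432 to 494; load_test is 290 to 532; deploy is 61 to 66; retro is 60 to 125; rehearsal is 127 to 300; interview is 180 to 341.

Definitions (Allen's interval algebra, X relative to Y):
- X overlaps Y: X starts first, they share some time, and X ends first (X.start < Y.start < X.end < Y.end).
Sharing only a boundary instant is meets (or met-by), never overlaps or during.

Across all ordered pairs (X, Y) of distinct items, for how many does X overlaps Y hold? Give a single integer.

13

Checking all 90 ordered pairs for relation 'overlaps'; matching pairs in alphabetical order:
(compaction, handoff): compaction overlaps handoff ✓
(compaction, load_test): compaction overlaps load_test ✓
(compaction, planning): compaction overlaps planning ✓
(handoff, load_test): handoff overlaps load_test ✓
(interview, load_test): interview overlaps load_test ✓
(lunch, load_test): lunch overlaps load_test ✓
(planning, load_test): planning overlaps load_test ✓
(rehearsal, handoff): rehearsal overlaps handoff ✓
(rehearsal, interview): rehearsal overlaps interview ✓
(rehearsal, load_test): rehearsal overlaps load_test ✓
(rehearsal, lunch): rehearsal overlaps lunch ✓
(rehearsal, planning): rehearsal overlaps planning ✓
(retro, compaction): retro overlaps compaction ✓
Count: 13.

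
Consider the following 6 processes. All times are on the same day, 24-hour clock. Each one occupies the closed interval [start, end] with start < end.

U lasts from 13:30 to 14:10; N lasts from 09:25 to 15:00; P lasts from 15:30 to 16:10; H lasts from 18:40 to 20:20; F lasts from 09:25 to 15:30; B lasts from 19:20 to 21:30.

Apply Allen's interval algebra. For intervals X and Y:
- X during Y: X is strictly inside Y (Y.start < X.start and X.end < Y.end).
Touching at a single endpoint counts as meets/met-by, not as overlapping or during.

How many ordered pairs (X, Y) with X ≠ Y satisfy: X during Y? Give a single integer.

Checking all 30 ordered pairs for relation 'during'; matching pairs in alphabetical order:
(U, F): U during F ✓
(U, N): U during N ✓
Count: 2.

2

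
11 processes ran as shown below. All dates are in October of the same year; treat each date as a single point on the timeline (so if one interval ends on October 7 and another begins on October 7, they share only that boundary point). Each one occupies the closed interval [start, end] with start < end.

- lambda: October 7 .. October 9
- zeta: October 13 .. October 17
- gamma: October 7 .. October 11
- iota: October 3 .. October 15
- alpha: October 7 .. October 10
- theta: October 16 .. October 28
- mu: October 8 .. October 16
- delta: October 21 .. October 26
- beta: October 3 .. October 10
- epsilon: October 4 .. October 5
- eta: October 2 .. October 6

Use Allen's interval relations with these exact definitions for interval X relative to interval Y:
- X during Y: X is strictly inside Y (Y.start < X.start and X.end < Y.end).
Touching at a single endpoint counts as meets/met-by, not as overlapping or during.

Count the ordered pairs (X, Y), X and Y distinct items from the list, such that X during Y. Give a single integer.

8

Checking all 110 ordered pairs for relation 'during'; matching pairs in alphabetical order:
(alpha, iota): alpha during iota ✓
(delta, theta): delta during theta ✓
(epsilon, beta): epsilon during beta ✓
(epsilon, eta): epsilon during eta ✓
(epsilon, iota): epsilon during iota ✓
(gamma, iota): gamma during iota ✓
(lambda, beta): lambda during beta ✓
(lambda, iota): lambda during iota ✓
Count: 8.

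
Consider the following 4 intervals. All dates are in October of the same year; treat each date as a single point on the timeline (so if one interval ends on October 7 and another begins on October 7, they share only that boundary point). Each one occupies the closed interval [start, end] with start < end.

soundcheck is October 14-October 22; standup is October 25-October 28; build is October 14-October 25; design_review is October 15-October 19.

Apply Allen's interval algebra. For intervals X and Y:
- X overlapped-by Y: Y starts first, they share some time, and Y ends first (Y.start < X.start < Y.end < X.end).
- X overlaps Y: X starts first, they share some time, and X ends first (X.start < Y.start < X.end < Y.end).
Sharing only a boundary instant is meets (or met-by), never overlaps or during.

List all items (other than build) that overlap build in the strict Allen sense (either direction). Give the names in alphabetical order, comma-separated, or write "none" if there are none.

none

Target build = [October 14, October 25].
design_review [October 15, October 19] → during → no.
soundcheck [October 14, October 22] → starts → no.
standup [October 25, October 28] → met-by → no.
Result: none.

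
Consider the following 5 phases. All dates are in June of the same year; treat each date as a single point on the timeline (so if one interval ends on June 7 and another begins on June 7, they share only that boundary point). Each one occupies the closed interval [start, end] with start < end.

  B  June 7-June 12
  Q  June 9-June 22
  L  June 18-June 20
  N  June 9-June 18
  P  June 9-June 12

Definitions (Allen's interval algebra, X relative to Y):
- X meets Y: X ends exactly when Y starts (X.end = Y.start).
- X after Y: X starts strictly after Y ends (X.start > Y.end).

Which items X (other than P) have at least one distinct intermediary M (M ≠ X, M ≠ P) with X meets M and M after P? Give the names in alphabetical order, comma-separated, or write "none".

N

Target P = [June 9, June 12].
Intermediaries M with M after P: L.
Via L — items with X meets L: N.
Union: N.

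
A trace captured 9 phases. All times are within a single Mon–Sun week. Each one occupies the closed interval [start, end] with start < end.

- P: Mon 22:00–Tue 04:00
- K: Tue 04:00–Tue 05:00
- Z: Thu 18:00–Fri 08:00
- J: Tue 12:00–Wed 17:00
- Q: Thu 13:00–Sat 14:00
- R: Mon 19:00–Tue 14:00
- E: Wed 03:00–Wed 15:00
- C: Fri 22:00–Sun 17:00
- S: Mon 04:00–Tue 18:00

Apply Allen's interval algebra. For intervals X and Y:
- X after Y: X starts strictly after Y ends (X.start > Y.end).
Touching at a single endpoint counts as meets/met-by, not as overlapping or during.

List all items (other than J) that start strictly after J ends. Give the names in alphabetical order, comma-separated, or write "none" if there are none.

Target J = [Tue 12:00, Wed 17:00].
C [Fri 22:00, Sun 17:00] → after → yes.
E [Wed 03:00, Wed 15:00] → during → no.
K [Tue 04:00, Tue 05:00] → before → no.
P [Mon 22:00, Tue 04:00] → before → no.
Q [Thu 13:00, Sat 14:00] → after → yes.
R [Mon 19:00, Tue 14:00] → overlaps → no.
S [Mon 04:00, Tue 18:00] → overlaps → no.
Z [Thu 18:00, Fri 08:00] → after → yes.
Result: C, Q, Z.

C, Q, Z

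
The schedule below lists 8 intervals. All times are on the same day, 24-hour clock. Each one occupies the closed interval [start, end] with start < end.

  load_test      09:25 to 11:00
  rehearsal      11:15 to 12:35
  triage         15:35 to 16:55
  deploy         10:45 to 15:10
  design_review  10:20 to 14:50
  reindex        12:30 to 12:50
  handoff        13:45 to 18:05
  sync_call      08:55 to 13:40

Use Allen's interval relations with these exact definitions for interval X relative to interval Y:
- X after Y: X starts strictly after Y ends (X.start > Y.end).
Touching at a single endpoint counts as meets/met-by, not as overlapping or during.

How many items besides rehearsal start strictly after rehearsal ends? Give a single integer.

Target rehearsal = [11:15, 12:35].
deploy [10:45, 15:10] → contains → no.
design_review [10:20, 14:50] → contains → no.
handoff [13:45, 18:05] → after → counts.
load_test [09:25, 11:00] → before → no.
reindex [12:30, 12:50] → overlapped-by → no.
sync_call [08:55, 13:40] → contains → no.
triage [15:35, 16:55] → after → counts.
Total: 2.

2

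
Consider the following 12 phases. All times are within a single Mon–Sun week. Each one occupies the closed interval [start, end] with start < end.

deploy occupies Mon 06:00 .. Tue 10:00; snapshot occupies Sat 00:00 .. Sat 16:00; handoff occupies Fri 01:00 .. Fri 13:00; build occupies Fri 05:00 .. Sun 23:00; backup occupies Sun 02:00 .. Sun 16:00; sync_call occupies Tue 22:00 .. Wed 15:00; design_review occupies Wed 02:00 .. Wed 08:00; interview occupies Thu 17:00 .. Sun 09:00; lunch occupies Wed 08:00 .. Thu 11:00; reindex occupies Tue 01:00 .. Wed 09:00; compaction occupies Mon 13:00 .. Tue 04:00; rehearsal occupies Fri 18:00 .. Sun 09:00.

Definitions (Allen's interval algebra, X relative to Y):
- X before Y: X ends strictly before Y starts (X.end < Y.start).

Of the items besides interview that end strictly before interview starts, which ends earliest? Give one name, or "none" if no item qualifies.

compaction

Target interview = [Thu 17:00, Sun 09:00].
backup [Sun 02:00, Sun 16:00] → overlapped-by → excluded.
build [Fri 05:00, Sun 23:00] → overlapped-by → excluded.
compaction [Mon 13:00, Tue 04:00] → before → candidate.
deploy [Mon 06:00, Tue 10:00] → before → candidate.
design_review [Wed 02:00, Wed 08:00] → before → candidate.
handoff [Fri 01:00, Fri 13:00] → during → excluded.
lunch [Wed 08:00, Thu 11:00] → before → candidate.
rehearsal [Fri 18:00, Sun 09:00] → finishes → excluded.
reindex [Tue 01:00, Wed 09:00] → before → candidate.
snapshot [Sat 00:00, Sat 16:00] → during → excluded.
sync_call [Tue 22:00, Wed 15:00] → before → candidate.
Among candidates, earliest end is Tue 04:00 → compaction.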